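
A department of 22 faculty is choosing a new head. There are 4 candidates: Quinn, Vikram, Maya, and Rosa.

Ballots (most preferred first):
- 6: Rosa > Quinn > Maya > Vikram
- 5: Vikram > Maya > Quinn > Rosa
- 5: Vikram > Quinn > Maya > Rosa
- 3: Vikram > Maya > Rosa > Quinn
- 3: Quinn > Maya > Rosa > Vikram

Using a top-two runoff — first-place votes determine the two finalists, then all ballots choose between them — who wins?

Round 1 first-place votes: Quinn 3, Vikram 13, Maya 0, Rosa 6. Vikram and Rosa advance.
Runoff: Vikram is ranked above Rosa on 13 ballots, Rosa above Vikram on 9.

Vikram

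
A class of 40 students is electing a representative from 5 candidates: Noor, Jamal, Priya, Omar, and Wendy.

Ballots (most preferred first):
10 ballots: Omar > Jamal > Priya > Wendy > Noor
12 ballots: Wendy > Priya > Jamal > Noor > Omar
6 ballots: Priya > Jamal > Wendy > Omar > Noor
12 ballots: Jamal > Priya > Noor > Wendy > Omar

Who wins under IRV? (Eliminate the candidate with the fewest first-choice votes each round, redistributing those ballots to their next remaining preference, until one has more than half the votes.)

Round 1: Noor 0, Jamal 12, Priya 6, Omar 10, Wendy 12. Noor eliminated.
Round 2: Jamal 12, Priya 6, Omar 10, Wendy 12. Priya eliminated.
Round 3: Jamal 18, Omar 10, Wendy 12. Omar eliminated.
Round 4: Jamal 28, Wendy 12. Jamal has a majority (≥21).

Jamal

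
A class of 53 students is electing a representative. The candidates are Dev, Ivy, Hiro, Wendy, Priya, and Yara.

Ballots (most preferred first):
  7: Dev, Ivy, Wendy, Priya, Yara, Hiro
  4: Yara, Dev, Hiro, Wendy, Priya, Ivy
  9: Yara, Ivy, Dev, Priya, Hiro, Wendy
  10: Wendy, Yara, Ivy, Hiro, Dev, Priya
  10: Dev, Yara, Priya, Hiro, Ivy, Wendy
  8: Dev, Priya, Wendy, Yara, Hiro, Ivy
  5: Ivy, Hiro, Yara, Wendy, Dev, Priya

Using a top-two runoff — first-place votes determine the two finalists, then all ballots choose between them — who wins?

Yara

Round 1 first-place votes: Dev 25, Ivy 5, Hiro 0, Wendy 10, Priya 0, Yara 13. Dev and Yara advance.
Runoff: Dev is ranked above Yara on 25 ballots, Yara above Dev on 28.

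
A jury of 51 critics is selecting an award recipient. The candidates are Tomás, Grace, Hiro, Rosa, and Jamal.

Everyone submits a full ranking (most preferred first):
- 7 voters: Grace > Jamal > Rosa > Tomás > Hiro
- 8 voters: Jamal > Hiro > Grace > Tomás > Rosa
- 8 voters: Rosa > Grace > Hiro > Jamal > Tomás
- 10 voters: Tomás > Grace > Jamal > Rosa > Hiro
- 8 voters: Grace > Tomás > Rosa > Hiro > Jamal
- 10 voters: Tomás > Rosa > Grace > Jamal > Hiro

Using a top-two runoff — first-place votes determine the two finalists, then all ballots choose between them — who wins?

Grace

Round 1 first-place votes: Tomás 20, Grace 15, Hiro 0, Rosa 8, Jamal 8. Tomás and Grace advance.
Runoff: Tomás is ranked above Grace on 20 ballots, Grace above Tomás on 31.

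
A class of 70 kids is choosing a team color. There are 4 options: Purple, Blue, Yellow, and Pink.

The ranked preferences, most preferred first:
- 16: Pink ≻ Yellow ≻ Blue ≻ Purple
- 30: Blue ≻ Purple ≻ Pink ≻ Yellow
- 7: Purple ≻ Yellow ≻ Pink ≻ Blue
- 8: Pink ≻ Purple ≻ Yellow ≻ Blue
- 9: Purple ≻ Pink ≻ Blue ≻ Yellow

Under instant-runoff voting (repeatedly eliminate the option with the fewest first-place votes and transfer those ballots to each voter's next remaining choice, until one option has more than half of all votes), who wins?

Pink

Round 1: Purple 16, Blue 30, Yellow 0, Pink 24. Yellow eliminated.
Round 2: Purple 16, Blue 30, Pink 24. Purple eliminated.
Round 3: Blue 30, Pink 40. Pink has a majority (≥36).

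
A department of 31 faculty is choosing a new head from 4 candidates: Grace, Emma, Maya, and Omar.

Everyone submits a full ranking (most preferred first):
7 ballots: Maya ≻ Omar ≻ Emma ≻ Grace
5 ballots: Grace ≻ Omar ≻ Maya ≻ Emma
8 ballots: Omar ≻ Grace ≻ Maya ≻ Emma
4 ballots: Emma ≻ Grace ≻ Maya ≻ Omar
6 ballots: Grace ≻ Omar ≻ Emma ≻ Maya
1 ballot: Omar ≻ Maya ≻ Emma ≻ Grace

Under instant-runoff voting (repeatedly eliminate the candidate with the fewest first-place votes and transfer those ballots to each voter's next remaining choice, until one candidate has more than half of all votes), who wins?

Round 1: Grace 11, Emma 4, Maya 7, Omar 9. Emma eliminated.
Round 2: Grace 15, Maya 7, Omar 9. Maya eliminated.
Round 3: Grace 15, Omar 16. Omar has a majority (≥16).

Omar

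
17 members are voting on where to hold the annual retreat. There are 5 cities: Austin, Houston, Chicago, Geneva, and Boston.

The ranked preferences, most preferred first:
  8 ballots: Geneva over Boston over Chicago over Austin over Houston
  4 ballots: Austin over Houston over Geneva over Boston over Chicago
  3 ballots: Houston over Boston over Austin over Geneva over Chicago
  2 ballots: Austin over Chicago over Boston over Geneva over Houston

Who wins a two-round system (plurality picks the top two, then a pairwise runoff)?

Round 1 first-place votes: Austin 6, Houston 3, Chicago 0, Geneva 8, Boston 0. Geneva and Austin advance.
Runoff: Geneva is ranked above Austin on 8 ballots, Austin above Geneva on 9.

Austin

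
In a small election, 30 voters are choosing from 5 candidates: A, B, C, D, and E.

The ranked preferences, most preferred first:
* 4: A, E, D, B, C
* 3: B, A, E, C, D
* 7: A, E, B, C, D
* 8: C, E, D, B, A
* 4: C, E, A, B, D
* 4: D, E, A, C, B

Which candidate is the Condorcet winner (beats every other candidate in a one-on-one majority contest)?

E

E vs A: 16–14
E vs B: 27–3
E vs C: 18–12
E vs D: 26–4
E beats every other candidate.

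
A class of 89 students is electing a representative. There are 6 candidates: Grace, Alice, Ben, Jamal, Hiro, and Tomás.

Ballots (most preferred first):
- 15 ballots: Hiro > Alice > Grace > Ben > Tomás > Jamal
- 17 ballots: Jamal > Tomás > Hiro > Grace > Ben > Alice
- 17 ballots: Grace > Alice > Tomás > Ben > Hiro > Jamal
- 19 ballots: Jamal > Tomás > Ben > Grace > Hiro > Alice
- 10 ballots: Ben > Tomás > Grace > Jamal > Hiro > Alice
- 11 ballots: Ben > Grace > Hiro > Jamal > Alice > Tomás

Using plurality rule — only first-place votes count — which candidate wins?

First-place votes: Grace 17, Alice 0, Ben 21, Jamal 36, Hiro 15, Tomás 0.

Jamal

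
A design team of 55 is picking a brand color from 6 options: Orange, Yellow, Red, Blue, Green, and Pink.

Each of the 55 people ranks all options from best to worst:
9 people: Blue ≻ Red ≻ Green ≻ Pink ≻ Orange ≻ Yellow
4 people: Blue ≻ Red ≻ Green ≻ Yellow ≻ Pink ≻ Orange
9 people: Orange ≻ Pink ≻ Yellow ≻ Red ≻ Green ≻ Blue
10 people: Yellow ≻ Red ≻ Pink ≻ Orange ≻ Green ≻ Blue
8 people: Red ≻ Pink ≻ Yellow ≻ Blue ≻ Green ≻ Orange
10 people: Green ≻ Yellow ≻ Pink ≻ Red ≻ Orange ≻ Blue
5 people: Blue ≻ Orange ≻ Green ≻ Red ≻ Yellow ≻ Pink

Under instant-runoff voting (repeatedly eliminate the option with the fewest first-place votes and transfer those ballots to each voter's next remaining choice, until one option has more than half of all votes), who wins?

Round 1: Orange 9, Yellow 10, Red 8, Blue 18, Green 10, Pink 0. Pink eliminated.
Round 2: Orange 9, Yellow 10, Red 8, Blue 18, Green 10. Red eliminated.
Round 3: Orange 9, Yellow 18, Blue 18, Green 10. Orange eliminated.
Round 4: Yellow 27, Blue 18, Green 10. Green eliminated.
Round 5: Yellow 37, Blue 18. Yellow has a majority (≥28).

Yellow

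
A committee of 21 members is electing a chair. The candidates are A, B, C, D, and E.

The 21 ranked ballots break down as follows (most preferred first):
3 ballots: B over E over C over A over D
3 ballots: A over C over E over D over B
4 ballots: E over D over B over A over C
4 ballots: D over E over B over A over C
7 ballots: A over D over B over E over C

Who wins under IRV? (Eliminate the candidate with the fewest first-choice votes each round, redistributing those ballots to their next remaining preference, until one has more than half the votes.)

Round 1: A 10, B 3, C 0, D 4, E 4. C eliminated.
Round 2: A 10, B 3, D 4, E 4. B eliminated.
Round 3: A 10, D 4, E 7. D eliminated.
Round 4: A 10, E 11. E has a majority (≥11).

E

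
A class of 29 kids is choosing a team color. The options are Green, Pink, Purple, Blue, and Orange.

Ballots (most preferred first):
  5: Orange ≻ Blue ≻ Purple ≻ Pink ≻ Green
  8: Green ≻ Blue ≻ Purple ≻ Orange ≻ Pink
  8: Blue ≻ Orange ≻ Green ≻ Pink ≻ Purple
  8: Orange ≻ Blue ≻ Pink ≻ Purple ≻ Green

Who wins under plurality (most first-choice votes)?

Orange

First-place votes: Green 8, Pink 0, Purple 0, Blue 8, Orange 13.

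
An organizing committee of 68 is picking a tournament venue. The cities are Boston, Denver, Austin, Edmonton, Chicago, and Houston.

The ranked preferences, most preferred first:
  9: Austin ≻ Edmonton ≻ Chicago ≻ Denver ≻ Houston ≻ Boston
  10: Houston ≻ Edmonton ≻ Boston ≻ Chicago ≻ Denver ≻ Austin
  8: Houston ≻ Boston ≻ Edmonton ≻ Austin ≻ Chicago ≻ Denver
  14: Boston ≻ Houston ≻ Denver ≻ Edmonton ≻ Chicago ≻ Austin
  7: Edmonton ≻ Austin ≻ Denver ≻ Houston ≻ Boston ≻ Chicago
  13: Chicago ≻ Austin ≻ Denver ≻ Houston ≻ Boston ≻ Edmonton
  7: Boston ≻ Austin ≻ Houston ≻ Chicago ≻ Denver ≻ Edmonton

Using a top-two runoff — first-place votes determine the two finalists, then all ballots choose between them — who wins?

Round 1 first-place votes: Boston 21, Denver 0, Austin 9, Edmonton 7, Chicago 13, Houston 18. Boston and Houston advance.
Runoff: Boston is ranked above Houston on 21 ballots, Houston above Boston on 47.

Houston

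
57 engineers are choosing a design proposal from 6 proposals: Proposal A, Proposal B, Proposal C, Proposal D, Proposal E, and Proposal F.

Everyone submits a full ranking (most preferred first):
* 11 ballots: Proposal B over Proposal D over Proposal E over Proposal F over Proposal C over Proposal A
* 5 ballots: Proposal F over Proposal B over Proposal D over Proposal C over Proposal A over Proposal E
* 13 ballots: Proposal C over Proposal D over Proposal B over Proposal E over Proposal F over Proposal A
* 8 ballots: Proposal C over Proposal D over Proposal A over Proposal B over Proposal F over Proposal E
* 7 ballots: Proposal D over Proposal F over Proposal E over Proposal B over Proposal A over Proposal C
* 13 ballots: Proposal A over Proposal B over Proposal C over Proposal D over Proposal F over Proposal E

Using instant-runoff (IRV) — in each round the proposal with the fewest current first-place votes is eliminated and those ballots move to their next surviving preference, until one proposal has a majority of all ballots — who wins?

Proposal B

Round 1: Proposal A 13, Proposal B 11, Proposal C 21, Proposal D 7, Proposal E 0, Proposal F 5. Proposal E eliminated.
Round 2: Proposal A 13, Proposal B 11, Proposal C 21, Proposal D 7, Proposal F 5. Proposal F eliminated.
Round 3: Proposal A 13, Proposal B 16, Proposal C 21, Proposal D 7. Proposal D eliminated.
Round 4: Proposal A 13, Proposal B 23, Proposal C 21. Proposal A eliminated.
Round 5: Proposal B 36, Proposal C 21. Proposal B has a majority (≥29).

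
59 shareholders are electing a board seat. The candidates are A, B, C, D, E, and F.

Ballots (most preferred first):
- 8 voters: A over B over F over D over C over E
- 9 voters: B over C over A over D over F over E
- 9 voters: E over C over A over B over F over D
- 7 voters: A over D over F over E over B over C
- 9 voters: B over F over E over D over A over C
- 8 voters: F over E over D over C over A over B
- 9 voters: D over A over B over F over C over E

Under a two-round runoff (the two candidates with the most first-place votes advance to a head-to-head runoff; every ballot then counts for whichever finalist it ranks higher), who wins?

Round 1 first-place votes: A 15, B 18, C 0, D 9, E 9, F 8. B and A advance.
Runoff: B is ranked above A on 18 ballots, A above B on 41.

A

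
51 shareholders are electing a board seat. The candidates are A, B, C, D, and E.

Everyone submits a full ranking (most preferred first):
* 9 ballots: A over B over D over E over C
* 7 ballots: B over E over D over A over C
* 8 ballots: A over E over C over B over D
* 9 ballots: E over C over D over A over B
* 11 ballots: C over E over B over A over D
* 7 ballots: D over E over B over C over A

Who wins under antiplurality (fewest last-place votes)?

E

Last-place votes: A 7, B 9, C 16, D 19, E 0.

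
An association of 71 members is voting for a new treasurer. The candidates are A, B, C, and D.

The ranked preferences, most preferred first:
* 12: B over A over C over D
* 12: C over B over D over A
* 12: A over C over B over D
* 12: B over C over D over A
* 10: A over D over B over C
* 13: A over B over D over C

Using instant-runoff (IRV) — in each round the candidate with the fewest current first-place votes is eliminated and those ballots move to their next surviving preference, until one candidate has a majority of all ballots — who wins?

Round 1: A 35, B 24, C 12, D 0. D eliminated.
Round 2: A 35, B 24, C 12. C eliminated.
Round 3: A 35, B 36. B has a majority (≥36).

B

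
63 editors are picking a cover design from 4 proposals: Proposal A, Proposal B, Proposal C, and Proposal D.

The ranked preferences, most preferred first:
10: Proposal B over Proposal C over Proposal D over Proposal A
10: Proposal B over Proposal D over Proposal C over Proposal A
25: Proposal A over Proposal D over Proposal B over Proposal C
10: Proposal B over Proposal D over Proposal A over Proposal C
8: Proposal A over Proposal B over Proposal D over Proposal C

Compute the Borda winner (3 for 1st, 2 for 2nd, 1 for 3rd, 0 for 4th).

Proposal A: 10×0 + 10×0 + 25×3 + 10×1 + 8×3 = 109
Proposal B: 10×3 + 10×3 + 25×1 + 10×3 + 8×2 = 131
Proposal C: 10×2 + 10×1 + 25×0 + 10×0 + 8×0 = 30
Proposal D: 10×1 + 10×2 + 25×2 + 10×2 + 8×1 = 108

Proposal B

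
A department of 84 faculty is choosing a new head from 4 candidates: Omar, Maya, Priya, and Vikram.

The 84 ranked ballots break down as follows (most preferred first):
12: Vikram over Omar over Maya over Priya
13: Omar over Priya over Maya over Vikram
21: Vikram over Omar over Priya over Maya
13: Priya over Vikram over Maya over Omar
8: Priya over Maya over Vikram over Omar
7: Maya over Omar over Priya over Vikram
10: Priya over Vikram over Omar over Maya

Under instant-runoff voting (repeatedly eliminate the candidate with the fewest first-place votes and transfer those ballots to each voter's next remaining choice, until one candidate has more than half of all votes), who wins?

Round 1: Omar 13, Maya 7, Priya 31, Vikram 33. Maya eliminated.
Round 2: Omar 20, Priya 31, Vikram 33. Omar eliminated.
Round 3: Priya 51, Vikram 33. Priya has a majority (≥43).

Priya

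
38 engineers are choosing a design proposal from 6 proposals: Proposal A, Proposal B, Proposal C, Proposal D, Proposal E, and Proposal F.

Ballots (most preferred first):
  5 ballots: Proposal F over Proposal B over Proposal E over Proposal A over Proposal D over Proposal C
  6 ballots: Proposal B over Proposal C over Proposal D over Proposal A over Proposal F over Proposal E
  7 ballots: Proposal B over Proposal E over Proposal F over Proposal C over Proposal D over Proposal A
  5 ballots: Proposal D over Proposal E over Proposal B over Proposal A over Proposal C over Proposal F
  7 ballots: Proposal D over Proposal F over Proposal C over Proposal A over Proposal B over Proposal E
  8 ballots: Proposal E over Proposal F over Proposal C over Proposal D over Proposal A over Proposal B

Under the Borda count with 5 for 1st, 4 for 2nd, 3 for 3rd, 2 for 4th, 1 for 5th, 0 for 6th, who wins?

Proposal F

Proposal A: 5×2 + 6×2 + 7×0 + 5×2 + 7×2 + 8×1 = 54
Proposal B: 5×4 + 6×5 + 7×5 + 5×3 + 7×1 + 8×0 = 107
Proposal C: 5×0 + 6×4 + 7×2 + 5×1 + 7×3 + 8×3 = 88
Proposal D: 5×1 + 6×3 + 7×1 + 5×5 + 7×5 + 8×2 = 106
Proposal E: 5×3 + 6×0 + 7×4 + 5×4 + 7×0 + 8×5 = 103
Proposal F: 5×5 + 6×1 + 7×3 + 5×0 + 7×4 + 8×4 = 112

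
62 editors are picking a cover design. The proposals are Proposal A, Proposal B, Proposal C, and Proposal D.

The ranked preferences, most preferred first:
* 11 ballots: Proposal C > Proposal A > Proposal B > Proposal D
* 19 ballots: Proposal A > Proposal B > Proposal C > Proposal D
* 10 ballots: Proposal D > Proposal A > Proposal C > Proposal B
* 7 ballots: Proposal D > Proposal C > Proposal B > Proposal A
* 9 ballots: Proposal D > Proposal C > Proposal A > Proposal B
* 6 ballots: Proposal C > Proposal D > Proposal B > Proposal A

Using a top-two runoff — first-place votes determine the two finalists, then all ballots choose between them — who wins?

Round 1 first-place votes: Proposal A 19, Proposal B 0, Proposal C 17, Proposal D 26. Proposal D and Proposal A advance.
Runoff: Proposal D is ranked above Proposal A on 32 ballots, Proposal A above Proposal D on 30.

Proposal D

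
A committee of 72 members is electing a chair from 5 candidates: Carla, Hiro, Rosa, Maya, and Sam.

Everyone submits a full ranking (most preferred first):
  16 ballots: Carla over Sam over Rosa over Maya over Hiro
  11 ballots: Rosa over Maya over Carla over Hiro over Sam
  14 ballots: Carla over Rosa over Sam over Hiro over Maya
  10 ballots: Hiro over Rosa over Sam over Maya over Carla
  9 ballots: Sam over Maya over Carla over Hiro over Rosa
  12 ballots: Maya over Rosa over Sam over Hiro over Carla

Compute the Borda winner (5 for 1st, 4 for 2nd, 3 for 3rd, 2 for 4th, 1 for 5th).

Carla: 16×5 + 11×3 + 14×5 + 10×1 + 9×3 + 12×1 = 232
Hiro: 16×1 + 11×2 + 14×2 + 10×5 + 9×2 + 12×2 = 158
Rosa: 16×3 + 11×5 + 14×4 + 10×4 + 9×1 + 12×4 = 256
Maya: 16×2 + 11×4 + 14×1 + 10×2 + 9×4 + 12×5 = 206
Sam: 16×4 + 11×1 + 14×3 + 10×3 + 9×5 + 12×3 = 228

Rosa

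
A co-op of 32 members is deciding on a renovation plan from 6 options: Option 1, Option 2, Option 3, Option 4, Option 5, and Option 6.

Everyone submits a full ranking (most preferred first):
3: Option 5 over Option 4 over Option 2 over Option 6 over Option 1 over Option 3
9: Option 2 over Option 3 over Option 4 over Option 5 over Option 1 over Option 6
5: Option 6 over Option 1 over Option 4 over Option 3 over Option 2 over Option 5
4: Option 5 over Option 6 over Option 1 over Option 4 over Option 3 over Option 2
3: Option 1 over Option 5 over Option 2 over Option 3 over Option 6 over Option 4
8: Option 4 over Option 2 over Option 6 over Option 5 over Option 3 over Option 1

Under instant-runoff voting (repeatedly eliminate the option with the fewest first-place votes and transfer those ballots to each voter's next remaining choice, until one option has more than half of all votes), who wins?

Round 1: Option 1 3, Option 2 9, Option 3 0, Option 4 8, Option 5 7, Option 6 5. Option 3 eliminated.
Round 2: Option 1 3, Option 2 9, Option 4 8, Option 5 7, Option 6 5. Option 1 eliminated.
Round 3: Option 2 9, Option 4 8, Option 5 10, Option 6 5. Option 6 eliminated.
Round 4: Option 2 9, Option 4 13, Option 5 10. Option 2 eliminated.
Round 5: Option 4 22, Option 5 10. Option 4 has a majority (≥17).

Option 4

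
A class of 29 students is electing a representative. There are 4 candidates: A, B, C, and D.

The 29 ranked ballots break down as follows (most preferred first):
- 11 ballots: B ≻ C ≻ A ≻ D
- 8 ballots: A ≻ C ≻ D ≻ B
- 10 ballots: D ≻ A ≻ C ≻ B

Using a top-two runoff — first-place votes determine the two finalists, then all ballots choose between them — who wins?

Round 1 first-place votes: A 8, B 11, C 0, D 10. B and D advance.
Runoff: B is ranked above D on 11 ballots, D above B on 18.

D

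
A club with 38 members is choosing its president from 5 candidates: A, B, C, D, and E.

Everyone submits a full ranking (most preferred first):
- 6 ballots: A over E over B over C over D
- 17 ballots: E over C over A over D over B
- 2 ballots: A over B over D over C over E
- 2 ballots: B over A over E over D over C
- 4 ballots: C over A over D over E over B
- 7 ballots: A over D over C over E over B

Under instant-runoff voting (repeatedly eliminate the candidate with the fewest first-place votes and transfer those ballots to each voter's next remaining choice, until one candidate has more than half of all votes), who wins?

A

Round 1: A 15, B 2, C 4, D 0, E 17. D eliminated.
Round 2: A 15, B 2, C 4, E 17. B eliminated.
Round 3: A 17, C 4, E 17. C eliminated.
Round 4: A 21, E 17. A has a majority (≥20).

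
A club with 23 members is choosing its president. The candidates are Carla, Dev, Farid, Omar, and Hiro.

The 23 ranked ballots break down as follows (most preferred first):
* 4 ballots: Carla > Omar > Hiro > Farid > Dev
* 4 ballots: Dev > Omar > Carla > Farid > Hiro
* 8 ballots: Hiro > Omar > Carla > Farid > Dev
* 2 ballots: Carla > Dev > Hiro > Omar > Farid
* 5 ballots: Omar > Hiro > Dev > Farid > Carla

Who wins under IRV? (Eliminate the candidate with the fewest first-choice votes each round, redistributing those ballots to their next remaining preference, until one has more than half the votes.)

Round 1: Carla 6, Dev 4, Farid 0, Omar 5, Hiro 8. Farid eliminated.
Round 2: Carla 6, Dev 4, Omar 5, Hiro 8. Dev eliminated.
Round 3: Carla 6, Omar 9, Hiro 8. Carla eliminated.
Round 4: Omar 13, Hiro 10. Omar has a majority (≥12).

Omar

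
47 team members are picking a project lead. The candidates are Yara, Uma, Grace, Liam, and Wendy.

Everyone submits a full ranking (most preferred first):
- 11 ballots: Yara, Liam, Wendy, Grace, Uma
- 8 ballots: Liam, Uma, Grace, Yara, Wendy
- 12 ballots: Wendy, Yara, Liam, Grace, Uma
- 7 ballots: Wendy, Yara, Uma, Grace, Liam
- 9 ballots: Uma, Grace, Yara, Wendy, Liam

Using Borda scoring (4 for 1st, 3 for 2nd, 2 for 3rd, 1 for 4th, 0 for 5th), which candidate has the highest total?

Yara

Yara: 11×4 + 8×1 + 12×3 + 7×3 + 9×2 = 127
Uma: 11×0 + 8×3 + 12×0 + 7×2 + 9×4 = 74
Grace: 11×1 + 8×2 + 12×1 + 7×1 + 9×3 = 73
Liam: 11×3 + 8×4 + 12×2 + 7×0 + 9×0 = 89
Wendy: 11×2 + 8×0 + 12×4 + 7×4 + 9×1 = 107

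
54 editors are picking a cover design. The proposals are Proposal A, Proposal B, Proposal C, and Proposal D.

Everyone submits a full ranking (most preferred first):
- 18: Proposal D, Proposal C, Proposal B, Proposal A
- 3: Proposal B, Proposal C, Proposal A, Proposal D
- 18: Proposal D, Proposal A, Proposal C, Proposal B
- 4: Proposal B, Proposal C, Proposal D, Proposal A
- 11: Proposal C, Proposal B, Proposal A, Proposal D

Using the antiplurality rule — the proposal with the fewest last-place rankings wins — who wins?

Last-place votes: Proposal A 22, Proposal B 18, Proposal C 0, Proposal D 14.

Proposal C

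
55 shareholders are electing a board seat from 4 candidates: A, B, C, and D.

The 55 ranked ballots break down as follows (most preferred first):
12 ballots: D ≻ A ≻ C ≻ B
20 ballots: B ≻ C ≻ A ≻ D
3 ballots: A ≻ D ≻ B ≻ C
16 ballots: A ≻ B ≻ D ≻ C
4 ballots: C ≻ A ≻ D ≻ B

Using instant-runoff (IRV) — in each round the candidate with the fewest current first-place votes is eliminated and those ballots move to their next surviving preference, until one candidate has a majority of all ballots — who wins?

Round 1: A 19, B 20, C 4, D 12. C eliminated.
Round 2: A 23, B 20, D 12. D eliminated.
Round 3: A 35, B 20. A has a majority (≥28).

A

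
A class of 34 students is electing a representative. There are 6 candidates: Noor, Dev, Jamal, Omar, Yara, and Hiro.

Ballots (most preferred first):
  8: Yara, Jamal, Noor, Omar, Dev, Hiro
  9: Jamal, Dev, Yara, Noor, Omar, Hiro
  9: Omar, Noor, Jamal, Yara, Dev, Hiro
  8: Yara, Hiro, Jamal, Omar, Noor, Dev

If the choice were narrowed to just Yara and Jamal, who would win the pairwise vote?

Jamal

Yara is ranked above Jamal on 16 ballots; Jamal above Yara on 18.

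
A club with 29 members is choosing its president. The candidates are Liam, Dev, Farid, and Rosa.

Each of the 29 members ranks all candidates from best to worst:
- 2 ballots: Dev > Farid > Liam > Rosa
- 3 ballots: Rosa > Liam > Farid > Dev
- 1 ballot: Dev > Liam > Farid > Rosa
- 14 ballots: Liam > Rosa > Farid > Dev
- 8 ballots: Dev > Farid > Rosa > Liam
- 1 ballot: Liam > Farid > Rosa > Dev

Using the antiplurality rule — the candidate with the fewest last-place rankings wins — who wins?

Last-place votes: Liam 8, Dev 18, Farid 0, Rosa 3.

Farid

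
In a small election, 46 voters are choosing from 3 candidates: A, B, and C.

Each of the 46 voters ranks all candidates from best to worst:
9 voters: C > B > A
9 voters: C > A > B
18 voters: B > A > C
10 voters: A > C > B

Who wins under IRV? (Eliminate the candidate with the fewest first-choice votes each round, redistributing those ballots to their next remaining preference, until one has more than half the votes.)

C

Round 1: A 10, B 18, C 18. A eliminated.
Round 2: B 18, C 28. C has a majority (≥24).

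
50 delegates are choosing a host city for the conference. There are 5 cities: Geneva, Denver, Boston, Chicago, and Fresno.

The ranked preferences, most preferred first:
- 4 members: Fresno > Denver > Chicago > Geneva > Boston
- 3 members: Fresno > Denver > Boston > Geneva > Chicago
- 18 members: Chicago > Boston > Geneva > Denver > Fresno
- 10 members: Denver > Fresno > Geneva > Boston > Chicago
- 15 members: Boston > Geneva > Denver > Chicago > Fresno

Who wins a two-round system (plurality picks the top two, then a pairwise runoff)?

Boston

Round 1 first-place votes: Geneva 0, Denver 10, Boston 15, Chicago 18, Fresno 7. Chicago and Boston advance.
Runoff: Chicago is ranked above Boston on 22 ballots, Boston above Chicago on 28.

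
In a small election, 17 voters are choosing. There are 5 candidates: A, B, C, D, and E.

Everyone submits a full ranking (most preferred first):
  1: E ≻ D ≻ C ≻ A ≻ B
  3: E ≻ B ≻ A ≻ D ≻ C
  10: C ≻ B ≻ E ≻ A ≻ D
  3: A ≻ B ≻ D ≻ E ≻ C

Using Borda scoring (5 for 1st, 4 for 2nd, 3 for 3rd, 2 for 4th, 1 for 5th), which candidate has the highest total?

B

A: 1×2 + 3×3 + 10×2 + 3×5 = 46
B: 1×1 + 3×4 + 10×4 + 3×4 = 65
C: 1×3 + 3×1 + 10×5 + 3×1 = 59
D: 1×4 + 3×2 + 10×1 + 3×3 = 29
E: 1×5 + 3×5 + 10×3 + 3×2 = 56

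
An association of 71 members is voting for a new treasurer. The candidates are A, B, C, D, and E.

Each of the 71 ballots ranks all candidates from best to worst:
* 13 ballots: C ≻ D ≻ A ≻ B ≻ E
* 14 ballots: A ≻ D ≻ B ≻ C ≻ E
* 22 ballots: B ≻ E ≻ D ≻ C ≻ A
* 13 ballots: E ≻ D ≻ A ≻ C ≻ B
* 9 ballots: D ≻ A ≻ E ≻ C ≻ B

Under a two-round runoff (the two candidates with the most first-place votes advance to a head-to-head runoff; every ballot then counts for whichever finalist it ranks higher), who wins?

A

Round 1 first-place votes: A 14, B 22, C 13, D 9, E 13. B and A advance.
Runoff: B is ranked above A on 22 ballots, A above B on 49.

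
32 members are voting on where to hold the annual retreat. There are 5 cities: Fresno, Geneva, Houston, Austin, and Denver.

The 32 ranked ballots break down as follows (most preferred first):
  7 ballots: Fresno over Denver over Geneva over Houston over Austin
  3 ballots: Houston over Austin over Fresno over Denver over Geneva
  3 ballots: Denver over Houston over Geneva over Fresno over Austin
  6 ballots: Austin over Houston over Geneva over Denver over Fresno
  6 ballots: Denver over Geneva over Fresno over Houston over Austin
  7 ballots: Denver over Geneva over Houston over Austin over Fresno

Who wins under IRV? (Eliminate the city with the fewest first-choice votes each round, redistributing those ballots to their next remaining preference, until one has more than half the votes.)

Denver

Round 1: Fresno 7, Geneva 0, Houston 3, Austin 6, Denver 16. Geneva eliminated.
Round 2: Fresno 7, Houston 3, Austin 6, Denver 16. Houston eliminated.
Round 3: Fresno 7, Austin 9, Denver 16. Fresno eliminated.
Round 4: Austin 9, Denver 23. Denver has a majority (≥17).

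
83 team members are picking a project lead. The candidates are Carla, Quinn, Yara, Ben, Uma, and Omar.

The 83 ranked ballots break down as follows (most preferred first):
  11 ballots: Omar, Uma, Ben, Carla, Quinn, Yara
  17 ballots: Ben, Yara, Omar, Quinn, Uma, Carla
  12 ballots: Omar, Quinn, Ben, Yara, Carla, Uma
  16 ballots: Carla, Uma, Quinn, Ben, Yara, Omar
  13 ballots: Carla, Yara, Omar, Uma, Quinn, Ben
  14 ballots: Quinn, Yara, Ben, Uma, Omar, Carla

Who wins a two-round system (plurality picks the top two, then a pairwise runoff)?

Round 1 first-place votes: Carla 29, Quinn 14, Yara 0, Ben 17, Uma 0, Omar 23. Carla and Omar advance.
Runoff: Carla is ranked above Omar on 29 ballots, Omar above Carla on 54.

Omar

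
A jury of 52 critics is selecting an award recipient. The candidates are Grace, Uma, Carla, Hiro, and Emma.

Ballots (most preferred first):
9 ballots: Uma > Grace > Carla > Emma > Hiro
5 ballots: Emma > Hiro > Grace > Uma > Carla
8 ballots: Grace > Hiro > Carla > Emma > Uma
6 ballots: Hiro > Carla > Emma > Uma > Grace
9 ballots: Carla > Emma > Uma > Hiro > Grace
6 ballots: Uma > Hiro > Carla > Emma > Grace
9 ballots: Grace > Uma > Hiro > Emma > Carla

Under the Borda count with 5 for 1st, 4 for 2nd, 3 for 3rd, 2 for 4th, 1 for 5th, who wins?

Grace: 9×4 + 5×3 + 8×5 + 6×1 + 9×1 + 6×1 + 9×5 = 157
Uma: 9×5 + 5×2 + 8×1 + 6×2 + 9×3 + 6×5 + 9×4 = 168
Carla: 9×3 + 5×1 + 8×3 + 6×4 + 9×5 + 6×3 + 9×1 = 152
Hiro: 9×1 + 5×4 + 8×4 + 6×5 + 9×2 + 6×4 + 9×3 = 160
Emma: 9×2 + 5×5 + 8×2 + 6×3 + 9×4 + 6×2 + 9×2 = 143

Uma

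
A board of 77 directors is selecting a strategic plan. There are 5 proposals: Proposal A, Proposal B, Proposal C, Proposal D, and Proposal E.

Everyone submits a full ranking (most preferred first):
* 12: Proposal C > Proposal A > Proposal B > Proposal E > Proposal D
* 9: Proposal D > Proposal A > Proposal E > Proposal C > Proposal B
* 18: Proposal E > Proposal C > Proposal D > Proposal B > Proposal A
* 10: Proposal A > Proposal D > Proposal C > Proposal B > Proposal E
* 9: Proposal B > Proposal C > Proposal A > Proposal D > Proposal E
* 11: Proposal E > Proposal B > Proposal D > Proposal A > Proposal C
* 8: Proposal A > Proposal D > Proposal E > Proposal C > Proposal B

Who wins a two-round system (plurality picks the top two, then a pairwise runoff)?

Round 1 first-place votes: Proposal A 18, Proposal B 9, Proposal C 12, Proposal D 9, Proposal E 29. Proposal E and Proposal A advance.
Runoff: Proposal E is ranked above Proposal A on 29 ballots, Proposal A above Proposal E on 48.

Proposal A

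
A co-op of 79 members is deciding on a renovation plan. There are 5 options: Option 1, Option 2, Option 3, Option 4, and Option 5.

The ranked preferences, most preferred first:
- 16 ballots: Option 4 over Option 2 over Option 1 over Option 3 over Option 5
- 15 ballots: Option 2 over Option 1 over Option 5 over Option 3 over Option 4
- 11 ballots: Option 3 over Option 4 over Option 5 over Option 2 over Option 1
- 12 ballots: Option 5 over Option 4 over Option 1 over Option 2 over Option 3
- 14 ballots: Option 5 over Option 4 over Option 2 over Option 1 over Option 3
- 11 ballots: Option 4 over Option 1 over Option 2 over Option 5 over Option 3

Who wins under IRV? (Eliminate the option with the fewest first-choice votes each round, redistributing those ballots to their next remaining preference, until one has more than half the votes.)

Option 5

Round 1: Option 1 0, Option 2 15, Option 3 11, Option 4 27, Option 5 26. Option 1 eliminated.
Round 2: Option 2 15, Option 3 11, Option 4 27, Option 5 26. Option 3 eliminated.
Round 3: Option 2 15, Option 4 38, Option 5 26. Option 2 eliminated.
Round 4: Option 4 38, Option 5 41. Option 5 has a majority (≥40).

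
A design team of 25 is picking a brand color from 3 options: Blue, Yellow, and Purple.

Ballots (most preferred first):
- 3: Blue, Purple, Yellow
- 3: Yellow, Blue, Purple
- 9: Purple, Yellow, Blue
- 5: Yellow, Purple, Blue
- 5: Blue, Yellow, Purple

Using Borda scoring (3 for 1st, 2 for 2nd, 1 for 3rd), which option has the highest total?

Yellow

Blue: 3×3 + 3×2 + 9×1 + 5×1 + 5×3 = 44
Yellow: 3×1 + 3×3 + 9×2 + 5×3 + 5×2 = 55
Purple: 3×2 + 3×1 + 9×3 + 5×2 + 5×1 = 51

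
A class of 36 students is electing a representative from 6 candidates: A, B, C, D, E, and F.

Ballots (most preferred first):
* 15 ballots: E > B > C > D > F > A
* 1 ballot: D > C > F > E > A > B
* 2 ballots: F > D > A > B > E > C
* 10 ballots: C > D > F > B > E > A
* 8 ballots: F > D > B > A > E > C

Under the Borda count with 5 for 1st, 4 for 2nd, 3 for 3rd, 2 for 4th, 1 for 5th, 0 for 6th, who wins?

D

A: 15×0 + 1×1 + 2×3 + 10×0 + 8×2 = 23
B: 15×4 + 1×0 + 2×2 + 10×2 + 8×3 = 108
C: 15×3 + 1×4 + 2×0 + 10×5 + 8×0 = 99
D: 15×2 + 1×5 + 2×4 + 10×4 + 8×4 = 115
E: 15×5 + 1×2 + 2×1 + 10×1 + 8×1 = 97
F: 15×1 + 1×3 + 2×5 + 10×3 + 8×5 = 98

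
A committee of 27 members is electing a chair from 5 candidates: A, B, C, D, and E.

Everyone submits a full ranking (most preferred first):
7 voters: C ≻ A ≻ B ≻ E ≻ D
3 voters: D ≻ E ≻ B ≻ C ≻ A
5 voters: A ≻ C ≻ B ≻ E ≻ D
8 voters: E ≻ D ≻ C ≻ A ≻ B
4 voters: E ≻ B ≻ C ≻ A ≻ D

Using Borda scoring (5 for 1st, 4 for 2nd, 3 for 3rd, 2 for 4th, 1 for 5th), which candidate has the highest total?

C

A: 7×4 + 3×1 + 5×5 + 8×2 + 4×2 = 80
B: 7×3 + 3×3 + 5×3 + 8×1 + 4×4 = 69
C: 7×5 + 3×2 + 5×4 + 8×3 + 4×3 = 97
D: 7×1 + 3×5 + 5×1 + 8×4 + 4×1 = 63
E: 7×2 + 3×4 + 5×2 + 8×5 + 4×5 = 96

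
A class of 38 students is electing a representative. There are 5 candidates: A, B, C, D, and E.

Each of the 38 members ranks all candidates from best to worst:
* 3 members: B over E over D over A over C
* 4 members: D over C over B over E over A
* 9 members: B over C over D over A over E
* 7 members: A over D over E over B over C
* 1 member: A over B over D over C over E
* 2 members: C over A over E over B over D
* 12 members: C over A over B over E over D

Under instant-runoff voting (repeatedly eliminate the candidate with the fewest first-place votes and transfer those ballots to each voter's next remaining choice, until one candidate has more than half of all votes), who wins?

Round 1: A 8, B 12, C 14, D 4, E 0. E eliminated.
Round 2: A 8, B 12, C 14, D 4. D eliminated.
Round 3: A 8, B 12, C 18. A eliminated.
Round 4: B 20, C 18. B has a majority (≥20).

B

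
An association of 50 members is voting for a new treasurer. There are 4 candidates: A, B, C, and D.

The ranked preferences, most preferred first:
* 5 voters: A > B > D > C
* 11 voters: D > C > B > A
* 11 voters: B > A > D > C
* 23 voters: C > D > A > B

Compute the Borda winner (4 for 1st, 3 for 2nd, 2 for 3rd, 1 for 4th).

D

A: 5×4 + 11×1 + 11×3 + 23×2 = 110
B: 5×3 + 11×2 + 11×4 + 23×1 = 104
C: 5×1 + 11×3 + 11×1 + 23×4 = 141
D: 5×2 + 11×4 + 11×2 + 23×3 = 145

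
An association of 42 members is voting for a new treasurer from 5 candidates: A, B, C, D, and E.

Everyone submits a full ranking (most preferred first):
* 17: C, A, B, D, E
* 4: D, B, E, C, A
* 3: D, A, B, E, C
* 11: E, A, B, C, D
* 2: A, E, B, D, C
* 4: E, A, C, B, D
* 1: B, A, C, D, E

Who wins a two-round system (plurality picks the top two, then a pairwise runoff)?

E

Round 1 first-place votes: A 2, B 1, C 17, D 7, E 15. C and E advance.
Runoff: C is ranked above E on 18 ballots, E above C on 24.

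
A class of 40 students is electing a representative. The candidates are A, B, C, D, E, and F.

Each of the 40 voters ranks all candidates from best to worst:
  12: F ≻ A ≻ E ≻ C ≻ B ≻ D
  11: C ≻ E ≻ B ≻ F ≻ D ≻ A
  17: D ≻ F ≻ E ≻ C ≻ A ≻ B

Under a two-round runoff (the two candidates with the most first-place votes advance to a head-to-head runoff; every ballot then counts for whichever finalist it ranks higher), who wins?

F

Round 1 first-place votes: A 0, B 0, C 11, D 17, E 0, F 12. D and F advance.
Runoff: D is ranked above F on 17 ballots, F above D on 23.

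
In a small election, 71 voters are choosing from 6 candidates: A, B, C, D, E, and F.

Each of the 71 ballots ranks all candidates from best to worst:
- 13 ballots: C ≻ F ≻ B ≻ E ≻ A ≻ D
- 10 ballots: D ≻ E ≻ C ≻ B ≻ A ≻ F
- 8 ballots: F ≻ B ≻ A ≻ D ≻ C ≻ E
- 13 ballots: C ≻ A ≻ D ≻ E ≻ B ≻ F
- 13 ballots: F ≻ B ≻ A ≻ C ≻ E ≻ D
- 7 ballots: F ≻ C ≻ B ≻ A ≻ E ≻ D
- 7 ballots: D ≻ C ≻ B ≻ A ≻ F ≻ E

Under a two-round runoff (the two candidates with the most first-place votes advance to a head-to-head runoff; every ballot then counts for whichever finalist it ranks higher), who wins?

C

Round 1 first-place votes: A 0, B 0, C 26, D 17, E 0, F 28. F and C advance.
Runoff: F is ranked above C on 28 ballots, C above F on 43.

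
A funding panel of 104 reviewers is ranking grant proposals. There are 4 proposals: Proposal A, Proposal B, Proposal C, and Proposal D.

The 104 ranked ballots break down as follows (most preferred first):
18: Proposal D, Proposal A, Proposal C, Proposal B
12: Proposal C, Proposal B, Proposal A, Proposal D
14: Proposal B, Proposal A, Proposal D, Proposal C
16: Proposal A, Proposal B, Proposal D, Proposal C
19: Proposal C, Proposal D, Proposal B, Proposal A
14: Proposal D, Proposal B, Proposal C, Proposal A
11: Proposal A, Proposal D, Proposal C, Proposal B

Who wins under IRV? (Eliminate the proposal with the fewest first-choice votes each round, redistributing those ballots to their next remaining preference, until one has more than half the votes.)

Round 1: Proposal A 27, Proposal B 14, Proposal C 31, Proposal D 32. Proposal B eliminated.
Round 2: Proposal A 41, Proposal C 31, Proposal D 32. Proposal C eliminated.
Round 3: Proposal A 53, Proposal D 51. Proposal A has a majority (≥53).

Proposal A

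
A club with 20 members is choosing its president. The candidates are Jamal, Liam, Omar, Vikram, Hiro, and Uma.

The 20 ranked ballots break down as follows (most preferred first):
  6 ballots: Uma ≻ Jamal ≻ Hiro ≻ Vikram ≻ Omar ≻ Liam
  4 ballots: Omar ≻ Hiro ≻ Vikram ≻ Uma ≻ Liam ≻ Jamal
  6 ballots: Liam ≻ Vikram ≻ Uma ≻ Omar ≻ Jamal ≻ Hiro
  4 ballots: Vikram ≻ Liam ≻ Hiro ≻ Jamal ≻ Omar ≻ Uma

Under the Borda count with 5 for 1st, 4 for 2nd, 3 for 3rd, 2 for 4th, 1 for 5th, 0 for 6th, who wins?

Vikram

Jamal: 6×4 + 4×0 + 6×1 + 4×2 = 38
Liam: 6×0 + 4×1 + 6×5 + 4×4 = 50
Omar: 6×1 + 4×5 + 6×2 + 4×1 = 42
Vikram: 6×2 + 4×3 + 6×4 + 4×5 = 68
Hiro: 6×3 + 4×4 + 6×0 + 4×3 = 46
Uma: 6×5 + 4×2 + 6×3 + 4×0 = 56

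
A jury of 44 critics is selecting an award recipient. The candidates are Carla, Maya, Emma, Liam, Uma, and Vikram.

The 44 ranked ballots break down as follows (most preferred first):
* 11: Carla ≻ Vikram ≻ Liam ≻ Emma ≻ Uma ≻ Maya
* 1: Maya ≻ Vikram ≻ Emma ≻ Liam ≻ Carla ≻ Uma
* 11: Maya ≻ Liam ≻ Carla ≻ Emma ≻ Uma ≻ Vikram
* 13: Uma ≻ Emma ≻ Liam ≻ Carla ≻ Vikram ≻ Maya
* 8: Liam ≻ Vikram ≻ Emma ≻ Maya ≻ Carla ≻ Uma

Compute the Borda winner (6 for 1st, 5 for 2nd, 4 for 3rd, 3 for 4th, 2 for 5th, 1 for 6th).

Carla: 11×6 + 1×2 + 11×4 + 13×3 + 8×2 = 167
Maya: 11×1 + 1×6 + 11×6 + 13×1 + 8×3 = 120
Emma: 11×3 + 1×4 + 11×3 + 13×5 + 8×4 = 167
Liam: 11×4 + 1×3 + 11×5 + 13×4 + 8×6 = 202
Uma: 11×2 + 1×1 + 11×2 + 13×6 + 8×1 = 131
Vikram: 11×5 + 1×5 + 11×1 + 13×2 + 8×5 = 137

Liam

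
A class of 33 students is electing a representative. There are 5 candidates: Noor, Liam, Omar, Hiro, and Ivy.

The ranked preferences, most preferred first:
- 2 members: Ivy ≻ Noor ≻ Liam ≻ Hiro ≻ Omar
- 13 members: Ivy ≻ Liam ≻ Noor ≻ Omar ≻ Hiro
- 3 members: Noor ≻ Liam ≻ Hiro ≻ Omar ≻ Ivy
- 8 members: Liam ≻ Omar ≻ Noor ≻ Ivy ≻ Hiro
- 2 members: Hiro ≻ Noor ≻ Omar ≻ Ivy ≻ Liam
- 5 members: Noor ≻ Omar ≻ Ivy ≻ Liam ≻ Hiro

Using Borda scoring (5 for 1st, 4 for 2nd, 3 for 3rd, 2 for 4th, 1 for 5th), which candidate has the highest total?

Liam

Noor: 2×4 + 13×3 + 3×5 + 8×3 + 2×4 + 5×5 = 119
Liam: 2×3 + 13×4 + 3×4 + 8×5 + 2×1 + 5×2 = 122
Omar: 2×1 + 13×2 + 3×2 + 8×4 + 2×3 + 5×4 = 92
Hiro: 2×2 + 13×1 + 3×3 + 8×1 + 2×5 + 5×1 = 49
Ivy: 2×5 + 13×5 + 3×1 + 8×2 + 2×2 + 5×3 = 113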